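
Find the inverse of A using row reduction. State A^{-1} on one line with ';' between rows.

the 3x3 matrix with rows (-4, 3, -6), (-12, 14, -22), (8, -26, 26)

inverse = [-26/5 39/20 9/20; 17/5 -7/5 -2/5; 5 -2 -1/2]

Gauss-Jordan on [A | I]:
R1 <- (1/-4)*R1:  [    1  -3/4   3/2  |  -1/4     0     0 ]
R2 <- R2 - (-12)*R1:  [  0   5  -4  |  -3   1   0 ]
R3 <- R3 - (8)*R1:  [   0  -20   14  |    2    0    1 ]
R2 <- (1/5)*R2:  [    0     1  -4/5  |  -3/5   1/5     0 ]
R1 <- R1 - (-3/4)*R2:  [     1      0   9/10  |  -7/10   3/20      0 ]
R3 <- R3 - (-20)*R2:  [   0    0   -2  |  -10    4    1 ]
R3 <- (1/-2)*R3:  [    0     0     1  |     5    -2  -1/2 ]
R1 <- R1 - (9/10)*R3:  [     1      0      0  |  -26/5  39/20   9/20 ]
R2 <- R2 - (-4/5)*R3:  [    0     1     0  |  17/5  -7/5  -2/5 ]
Right block of [I | A^{-1}] is the inverse:
[ -26/5  39/20  9/20 ]
[  17/5   -7/5  -2/5 ]
[     5     -2  -1/2 ]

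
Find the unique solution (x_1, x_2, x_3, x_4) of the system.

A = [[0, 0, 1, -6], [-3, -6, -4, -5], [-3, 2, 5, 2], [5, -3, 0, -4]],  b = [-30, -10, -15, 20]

(5, -5, 0, 5)

Forward elimination on [A|b]:
R1 <-> R2   (pivot in column 1 was zero)
[ -3  -6  -4  -5  -10 ]
[  0   0   1  -6  -30 ]
[ -3   2   5   2  -15 ]
[  5  -3   0  -4   20 ]
R3 <- R3 - (1)*R1:  [  0   8   9   7  -5 ]
R4 <- R4 - (-5/3)*R1:  [     0    -13  -20/3  -37/3   10/3 ]
R2 <-> R3   (pivot in column 2 was zero)
[ -3   -6     -4     -5   -10 ]
[  0    8      9      7    -5 ]
[  0    0      1     -6   -30 ]
[  0  -13  -20/3  -37/3  10/3 ]
R4 <- R4 - (-13/8)*R2:  [       0        0   191/24   -23/24  -115/24 ]
R4 <- R4 - (191/24)*R3:  [       0        0        0  1123/24  5615/24 ]
Row echelon form:
[ -3  -6  -4       -5  |      -10 ]
[  0   8   9        7  |       -5 ]
[  0   0   1       -6  |      -30 ]
[  0   0   0  1123/24  |  5615/24 ]
Back-substitution:
x_4 = (5615/24) / (1123/24) = 5
x_3 = (-30 - (-6)*(5)) / 1 = 0
x_2 = (-5 - (9)*(0) - (7)*(5)) / 8 = -5
x_1 = (-10 - (-6)*(-5) - (-4)*(0) - (-5)*(5)) / -3 = 5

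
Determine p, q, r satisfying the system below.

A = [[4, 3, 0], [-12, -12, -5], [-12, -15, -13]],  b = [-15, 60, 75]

Forward elimination on [A|b]:
R2 <- R2 - (-3)*R1:  [  0  -3  -5  15 ]
R3 <- R3 - (-3)*R1:  [   0   -6  -13   30 ]
R3 <- R3 - (2)*R2:  [  0   0  -3   0 ]
Row echelon form:
[ 4   3   0  |  -15 ]
[ 0  -3  -5  |   15 ]
[ 0   0  -3  |    0 ]
Back-substitution:
r = (0) / -3 = 0
q = (15 - (-5)*(0)) / -3 = -5
p = (-15 - (3)*(-5)) / 4 = 0

(0, -5, 0)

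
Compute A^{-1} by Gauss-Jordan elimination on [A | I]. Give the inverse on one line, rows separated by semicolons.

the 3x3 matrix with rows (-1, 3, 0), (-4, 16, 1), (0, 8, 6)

Gauss-Jordan on [A | I]:
R1 <- (1/-1)*R1:  [  1  -3   0  |  -1   0   0 ]
R2 <- R2 - (-4)*R1:  [  0   4   1  |  -4   1   0 ]
R2 <- (1/4)*R2:  [   0    1  1/4  |   -1  1/4    0 ]
R1 <- R1 - (-3)*R2:  [   1    0  3/4  |   -4  3/4    0 ]
R3 <- R3 - (8)*R2:  [  0   0   4  |   8  -2   1 ]
R3 <- (1/4)*R3:  [    0     0     1  |     2  -1/2   1/4 ]
R1 <- R1 - (3/4)*R3:  [     1      0      0  |  -11/2    9/8  -3/16 ]
R2 <- R2 - (1/4)*R3:  [     0      1      0  |   -3/2    3/8  -1/16 ]
Right block of [I | A^{-1}] is the inverse:
[ -11/2   9/8  -3/16 ]
[  -3/2   3/8  -1/16 ]
[     2  -1/2    1/4 ]

inverse = [-11/2 9/8 -3/16; -3/2 3/8 -1/16; 2 -1/2 1/4]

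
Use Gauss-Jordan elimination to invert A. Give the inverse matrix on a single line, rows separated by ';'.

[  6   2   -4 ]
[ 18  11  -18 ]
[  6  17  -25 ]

Gauss-Jordan on [A | I]:
R1 <- (1/6)*R1:  [    1   1/3  -2/3  |   1/6     0     0 ]
R2 <- R2 - (18)*R1:  [  0   5  -6  |  -3   1   0 ]
R3 <- R3 - (6)*R1:  [   0   15  -21  |   -1    0    1 ]
R2 <- (1/5)*R2:  [    0     1  -6/5  |  -3/5   1/5     0 ]
R1 <- R1 - (1/3)*R2:  [     1      0  -4/15  |  11/30  -1/15      0 ]
R3 <- R3 - (15)*R2:  [  0   0  -3  |   8  -3   1 ]
R3 <- (1/-3)*R3:  [    0     0     1  |  -8/3     1  -1/3 ]
R1 <- R1 - (-4/15)*R3:  [      1       0       0  |  -31/90     1/5   -4/45 ]
R2 <- R2 - (-6/5)*R3:  [     0      1      0  |  -19/5    7/5   -2/5 ]
Right block of [I | A^{-1}] is the inverse:
[ -31/90  1/5  -4/45 ]
[  -19/5  7/5   -2/5 ]
[   -8/3    1   -1/3 ]

inverse = [-31/90 1/5 -4/45; -19/5 7/5 -2/5; -8/3 1 -1/3]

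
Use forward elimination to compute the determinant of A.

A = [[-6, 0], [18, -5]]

det(A) = 30

Forward elimination:
R2 <- R2 - (-3)*R1:  [  0  -5 ]
Upper-triangular form:
[ -6   0 ]
[  0  -5 ]
det(A) = (-1)^0 * (-6) * (-5) = 30  (0 row swaps -> sign +1)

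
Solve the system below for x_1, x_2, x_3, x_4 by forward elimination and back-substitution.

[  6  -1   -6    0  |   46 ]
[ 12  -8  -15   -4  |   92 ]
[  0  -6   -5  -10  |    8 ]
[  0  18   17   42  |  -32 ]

Forward elimination on [A|b]:
R2 <- R2 - (2)*R1:  [  0  -6  -3  -4   0 ]
R3 <- R3 - (1)*R2:  [  0   0  -2  -6   8 ]
R4 <- R4 - (-3)*R2:  [   0    0    8   30  -32 ]
R4 <- R4 - (-4)*R3:  [ 0  0  0  6  0 ]
Row echelon form:
[ 6  -1  -6   0  |  46 ]
[ 0  -6  -3  -4  |   0 ]
[ 0   0  -2  -6  |   8 ]
[ 0   0   0   6  |   0 ]
Back-substitution:
x_4 = (0) / 6 = 0
x_3 = (8 - (-6)*(0)) / -2 = -4
x_2 = (0 - (-3)*(-4) - (-4)*(0)) / -6 = 2
x_1 = (46 - (-1)*(2) - (-6)*(-4)) / 6 = 4

(4, 2, -4, 0)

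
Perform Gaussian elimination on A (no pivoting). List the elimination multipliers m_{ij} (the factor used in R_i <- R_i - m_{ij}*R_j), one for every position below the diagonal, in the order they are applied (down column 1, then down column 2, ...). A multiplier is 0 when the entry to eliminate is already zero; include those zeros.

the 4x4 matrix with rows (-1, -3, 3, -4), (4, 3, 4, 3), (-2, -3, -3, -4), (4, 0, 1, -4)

multipliers: -4, 2, -4, -1/3, 4/3, 25/11

Forward elimination:
R2 <- R2 - (-4)*R1:  [   0   -9   16  -13 ]
R3 <- R3 - (2)*R1:  [  0   3  -9   4 ]
R4 <- R4 - (-4)*R1:  [   0  -12   13  -20 ]
R3 <- R3 - (-1/3)*R2:  [     0      0  -11/3   -1/3 ]
R4 <- R4 - (4/3)*R2:  [     0      0  -25/3   -8/3 ]
R4 <- R4 - (25/11)*R3:  [      0       0       0  -21/11 ]
Multipliers (in order of application): m_{21} = -4, m_{31} = 2, m_{41} = -4, m_{32} = -1/3, m_{42} = 4/3, m_{43} = 25/11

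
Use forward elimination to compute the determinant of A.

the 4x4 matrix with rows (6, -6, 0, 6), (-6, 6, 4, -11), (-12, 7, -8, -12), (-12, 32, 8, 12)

det(A) = -720

Forward elimination:
R2 <- R2 - (-1)*R1:  [  0   0   4  -5 ]
R3 <- R3 - (-2)*R1:  [  0  -5  -8   0 ]
R4 <- R4 - (-2)*R1:  [  0  20   8  24 ]
R2 <-> R3   (pivot in column 2 was zero)
[ 6  -6   0   6 ]
[ 0  -5  -8   0 ]
[ 0   0   4  -5 ]
[ 0  20   8  24 ]
R4 <- R4 - (-4)*R2:  [   0    0  -24   24 ]
R4 <- R4 - (-6)*R3:  [  0   0   0  -6 ]
Upper-triangular form:
[ 6  -6   0   6 ]
[ 0  -5  -8   0 ]
[ 0   0   4  -5 ]
[ 0   0   0  -6 ]
det(A) = (-1)^1 * (6) * (-5) * (4) * (-6) = -720  (1 row swap -> sign -1)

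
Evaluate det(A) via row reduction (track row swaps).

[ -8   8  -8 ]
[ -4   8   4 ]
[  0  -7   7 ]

Forward elimination:
R2 <- R2 - (1/2)*R1:  [ 0  4  8 ]
R3 <- R3 - (-7/4)*R2:  [  0   0  21 ]
Upper-triangular form:
[ -8  8  -8 ]
[  0  4   8 ]
[  0  0  21 ]
det(A) = (-1)^0 * (-8) * (4) * (21) = -672  (0 row swaps -> sign +1)

det(A) = -672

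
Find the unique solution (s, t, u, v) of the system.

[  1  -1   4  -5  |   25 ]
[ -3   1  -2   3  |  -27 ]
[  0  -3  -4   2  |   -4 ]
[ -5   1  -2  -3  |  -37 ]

Forward elimination on [A|b]:
R2 <- R2 - (-3)*R1:  [   0   -2   10  -12   48 ]
R4 <- R4 - (-5)*R1:  [   0   -4   18  -28   88 ]
R3 <- R3 - (3/2)*R2:  [   0    0  -19   20  -76 ]
R4 <- R4 - (2)*R2:  [  0   0  -2  -4  -8 ]
R4 <- R4 - (2/19)*R3:  [       0        0        0  -116/19        0 ]
Row echelon form:
[ 1  -1    4       -5  |   25 ]
[ 0  -2   10      -12  |   48 ]
[ 0   0  -19       20  |  -76 ]
[ 0   0    0  -116/19  |    0 ]
Back-substitution:
v = (0) / (-116/19) = 0
u = (-76 - (20)*(0)) / -19 = 4
t = (48 - (10)*(4) - (-12)*(0)) / -2 = -4
s = (25 - (-1)*(-4) - (4)*(4) - (-5)*(0)) / 1 = 5

(5, -4, 4, 0)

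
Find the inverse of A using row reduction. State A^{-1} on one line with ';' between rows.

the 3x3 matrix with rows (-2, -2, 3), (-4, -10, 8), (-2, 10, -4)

inverse = [10/9 -11/18 -7/18; 8/9 -7/18 -1/9; 5/3 -2/3 -1/3]

Gauss-Jordan on [A | I]:
R1 <- (1/-2)*R1:  [    1     1  -3/2  |  -1/2     0     0 ]
R2 <- R2 - (-4)*R1:  [  0  -6   2  |  -2   1   0 ]
R3 <- R3 - (-2)*R1:  [  0  12  -7  |  -1   0   1 ]
R2 <- (1/-6)*R2:  [    0     1  -1/3  |   1/3  -1/6     0 ]
R1 <- R1 - (1)*R2:  [    1     0  -7/6  |  -5/6   1/6     0 ]
R3 <- R3 - (12)*R2:  [  0   0  -3  |  -5   2   1 ]
R3 <- (1/-3)*R3:  [    0     0     1  |   5/3  -2/3  -1/3 ]
R1 <- R1 - (-7/6)*R3:  [      1       0       0  |    10/9  -11/18   -7/18 ]
R2 <- R2 - (-1/3)*R3:  [     0      1      0  |    8/9  -7/18   -1/9 ]
Right block of [I | A^{-1}] is the inverse:
[ 10/9  -11/18  -7/18 ]
[  8/9   -7/18   -1/9 ]
[  5/3    -2/3   -1/3 ]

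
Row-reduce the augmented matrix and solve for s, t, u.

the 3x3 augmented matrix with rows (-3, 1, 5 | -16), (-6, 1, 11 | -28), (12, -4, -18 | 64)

(4, -4, 0)

Forward elimination on [A|b]:
R2 <- R2 - (2)*R1:  [  0  -1   1   4 ]
R3 <- R3 - (-4)*R1:  [ 0  0  2  0 ]
Row echelon form:
[ -3   1  5  |  -16 ]
[  0  -1  1  |    4 ]
[  0   0  2  |    0 ]
Back-substitution:
u = (0) / 2 = 0
t = (4 - (1)*(0)) / -1 = -4
s = (-16 - (1)*(-4) - (5)*(0)) / -3 = 4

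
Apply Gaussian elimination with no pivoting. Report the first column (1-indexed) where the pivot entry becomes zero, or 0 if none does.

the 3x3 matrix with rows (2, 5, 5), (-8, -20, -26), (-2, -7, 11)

first zero-pivot column = 2

Naive forward elimination:
R2 <- R2 - (-4)*R1:  [  0   0  -6 ]
R3 <- R3 - (-1)*R1:  [  0  -2  16 ]
Matrix at this point:
[ 2   5   5 ]
[ 0   0  -6 ]
[ 0  -2  16 ]
Pivot entry (2,2) is zero but row 3 has -2 in column 2 -> naive elimination stops; a row interchange (e.g. R2 <-> R3) would be required here.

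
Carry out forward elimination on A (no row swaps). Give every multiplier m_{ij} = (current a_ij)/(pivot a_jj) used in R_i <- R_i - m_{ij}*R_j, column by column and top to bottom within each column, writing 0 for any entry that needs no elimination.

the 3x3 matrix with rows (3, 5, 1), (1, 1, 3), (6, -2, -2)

multipliers: 1/3, 2, 18

Forward elimination:
R2 <- R2 - (1/3)*R1:  [    0  -2/3   8/3 ]
R3 <- R3 - (2)*R1:  [   0  -12   -4 ]
R3 <- R3 - (18)*R2:  [   0    0  -52 ]
Multipliers (in order of application): m_{21} = 1/3, m_{31} = 2, m_{32} = 18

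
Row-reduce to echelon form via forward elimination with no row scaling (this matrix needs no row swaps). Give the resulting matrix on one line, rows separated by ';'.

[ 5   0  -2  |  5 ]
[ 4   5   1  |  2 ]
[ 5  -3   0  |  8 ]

Forward elimination:
R2 <- R2 - (4/5)*R1:  [    0     5  13/5    -2 ]
R3 <- R3 - (1)*R1:  [  0  -3   2   3 ]
R3 <- R3 - (-3/5)*R2:  [     0      0  89/25    9/5 ]
Row echelon form:
[ 5  0     -2  |    5 ]
[ 0  5   13/5  |   -2 ]
[ 0  0  89/25  |  9/5 ]

REF = [5 0 -2 5; 0 5 13/5 -2; 0 0 89/25 9/5]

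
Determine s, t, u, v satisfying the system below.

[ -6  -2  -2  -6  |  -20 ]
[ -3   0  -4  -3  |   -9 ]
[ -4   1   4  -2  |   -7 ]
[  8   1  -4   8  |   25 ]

Forward elimination on [A|b]:
R2 <- R2 - (1/2)*R1:  [  0   1  -3   0   1 ]
R3 <- R3 - (2/3)*R1:  [    0   7/3  16/3     2  19/3 ]
R4 <- R4 - (-4/3)*R1:  [     0   -5/3  -20/3      0   -5/3 ]
R3 <- R3 - (7/3)*R2:  [    0     0  37/3     2     4 ]
R4 <- R4 - (-5/3)*R2:  [     0      0  -35/3      0      0 ]
R4 <- R4 - (-35/37)*R3:  [      0       0       0   70/37  140/37 ]
Row echelon form:
[ -6  -2    -2     -6  |     -20 ]
[  0   1    -3      0  |       1 ]
[  0   0  37/3      2  |       4 ]
[  0   0     0  70/37  |  140/37 ]
Back-substitution:
v = (140/37) / (70/37) = 2
u = (4 - (2)*(2)) / (37/3) = 0
t = (1 - (-3)*(0)) / 1 = 1
s = (-20 - (-2)*(1) - (-2)*(0) - (-6)*(2)) / -6 = 1

(1, 1, 0, 2)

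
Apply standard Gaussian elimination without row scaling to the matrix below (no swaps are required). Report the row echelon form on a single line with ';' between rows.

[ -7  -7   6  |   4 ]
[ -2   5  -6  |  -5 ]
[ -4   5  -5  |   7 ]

REF = [-7 -7 6 4; 0 7 -54/7 -43/7; 0 0 73/49 618/49]

Forward elimination:
R2 <- R2 - (2/7)*R1:  [     0      7  -54/7  -43/7 ]
R3 <- R3 - (4/7)*R1:  [     0      9  -59/7   33/7 ]
R3 <- R3 - (9/7)*R2:  [      0       0   73/49  618/49 ]
Row echelon form:
[ -7  -7      6  |       4 ]
[  0   7  -54/7  |   -43/7 ]
[  0   0  73/49  |  618/49 ]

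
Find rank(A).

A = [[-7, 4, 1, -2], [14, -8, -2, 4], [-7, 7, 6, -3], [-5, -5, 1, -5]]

Row reduction:
R2 <- R2 - (-2)*R1:  [ 0  0  0  0 ]
R3 <- R3 - (1)*R1:  [  0   3   5  -1 ]
R4 <- R4 - (5/7)*R1:  [     0  -55/7    2/7  -25/7 ]
R2 <-> R3   (pivot in column 2 was zero)
[ -7      4    1     -2 ]
[  0      3    5     -1 ]
[  0      0    0      0 ]
[  0  -55/7  2/7  -25/7 ]
R4 <- R4 - (-55/21)*R2:  [       0        0   281/21  -130/21 ]
R3 <-> R4   (pivot in column 3 was zero)
[ -7  4       1       -2 ]
[  0  3       5       -1 ]
[  0  0  281/21  -130/21 ]
[  0  0       0        0 ]
Row echelon form:
[ -7  4       1       -2 ]
[  0  3       5       -1 ]
[  0  0  281/21  -130/21 ]
[  0  0       0        0 ]
Nonzero rows / pivot columns: 3

rank(A) = 3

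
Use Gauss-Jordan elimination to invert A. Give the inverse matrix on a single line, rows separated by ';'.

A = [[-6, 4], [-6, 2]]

inverse = [1/6 -1/3; 1/2 -1/2]

Gauss-Jordan on [A | I]:
R1 <- (1/-6)*R1:  [    1  -2/3  |  -1/6     0 ]
R2 <- R2 - (-6)*R1:  [  0  -2  |  -1   1 ]
R2 <- (1/-2)*R2:  [    0     1  |   1/2  -1/2 ]
R1 <- R1 - (-2/3)*R2:  [    1     0  |   1/6  -1/3 ]
Right block of [I | A^{-1}] is the inverse:
[ 1/6  -1/3 ]
[ 1/2  -1/2 ]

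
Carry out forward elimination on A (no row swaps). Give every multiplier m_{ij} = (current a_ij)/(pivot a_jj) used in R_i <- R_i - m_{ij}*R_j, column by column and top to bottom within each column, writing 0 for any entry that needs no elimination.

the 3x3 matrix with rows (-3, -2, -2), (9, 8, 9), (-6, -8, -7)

Forward elimination:
R2 <- R2 - (-3)*R1:  [ 0  2  3 ]
R3 <- R3 - (2)*R1:  [  0  -4  -3 ]
R3 <- R3 - (-2)*R2:  [ 0  0  3 ]
Multipliers (in order of application): m_{21} = -3, m_{31} = 2, m_{32} = -2

multipliers: -3, 2, -2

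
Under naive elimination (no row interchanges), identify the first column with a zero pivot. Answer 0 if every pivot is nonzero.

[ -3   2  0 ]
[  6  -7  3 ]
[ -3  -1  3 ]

first zero-pivot column = 3

Naive forward elimination:
R2 <- R2 - (-2)*R1:  [  0  -3   3 ]
R3 <- R3 - (1)*R1:  [  0  -3   3 ]
R3 <- R3 - (1)*R2:  [ 0  0  0 ]
Matrix at this point:
[ -3   2  0 ]
[  0  -3  3 ]
[  0   0  0 ]
Pivot entry (3,3) in the last row is zero and there are no rows below to swap with -> zero pivot in column 3 (A is singular).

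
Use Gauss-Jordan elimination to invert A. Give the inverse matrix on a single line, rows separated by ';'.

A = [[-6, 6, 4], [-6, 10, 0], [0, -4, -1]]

inverse = [-1/12 -1/12 -1/3; -1/20 1/20 -1/5; 1/5 -1/5 -1/5]

Gauss-Jordan on [A | I]:
R1 <- (1/-6)*R1:  [    1    -1  -2/3  |  -1/6     0     0 ]
R2 <- R2 - (-6)*R1:  [  0   4  -4  |  -1   1   0 ]
R2 <- (1/4)*R2:  [    0     1    -1  |  -1/4   1/4     0 ]
R1 <- R1 - (-1)*R2:  [     1      0   -5/3  |  -5/12    1/4      0 ]
R3 <- R3 - (-4)*R2:  [  0   0  -5  |  -1   1   1 ]
R3 <- (1/-5)*R3:  [    0     0     1  |   1/5  -1/5  -1/5 ]
R1 <- R1 - (-5/3)*R3:  [     1      0      0  |  -1/12  -1/12   -1/3 ]
R2 <- R2 - (-1)*R3:  [     0      1      0  |  -1/20   1/20   -1/5 ]
Right block of [I | A^{-1}] is the inverse:
[ -1/12  -1/12  -1/3 ]
[ -1/20   1/20  -1/5 ]
[   1/5   -1/5  -1/5 ]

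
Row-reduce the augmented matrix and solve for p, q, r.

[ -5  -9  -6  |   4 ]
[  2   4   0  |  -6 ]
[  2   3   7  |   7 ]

(-5, 1, 2)

Forward elimination on [A|b]:
R2 <- R2 - (-2/5)*R1:  [     0    2/5  -12/5  -22/5 ]
R3 <- R3 - (-2/5)*R1:  [    0  -3/5  23/5  43/5 ]
R3 <- R3 - (-3/2)*R2:  [ 0  0  1  2 ]
Row echelon form:
[ -5   -9     -6  |      4 ]
[  0  2/5  -12/5  |  -22/5 ]
[  0    0      1  |      2 ]
Back-substitution:
r = (2) / 1 = 2
q = (-22/5 - (-12/5)*(2)) / (2/5) = 1
p = (4 - (-9)*(1) - (-6)*(2)) / -5 = -5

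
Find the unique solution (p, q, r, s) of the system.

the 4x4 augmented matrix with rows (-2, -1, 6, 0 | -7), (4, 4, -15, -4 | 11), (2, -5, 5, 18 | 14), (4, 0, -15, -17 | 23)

(2, -3, -1, 0)

Forward elimination on [A|b]:
R2 <- R2 - (-2)*R1:  [  0   2  -3  -4  -3 ]
R3 <- R3 - (-1)*R1:  [  0  -6  11  18   7 ]
R4 <- R4 - (-2)*R1:  [   0   -2   -3  -17    9 ]
R3 <- R3 - (-3)*R2:  [  0   0   2   6  -2 ]
R4 <- R4 - (-1)*R2:  [   0    0   -6  -21    6 ]
R4 <- R4 - (-3)*R3:  [  0   0   0  -3   0 ]
Row echelon form:
[ -2  -1   6   0  |  -7 ]
[  0   2  -3  -4  |  -3 ]
[  0   0   2   6  |  -2 ]
[  0   0   0  -3  |   0 ]
Back-substitution:
s = (0) / -3 = 0
r = (-2 - (6)*(0)) / 2 = -1
q = (-3 - (-3)*(-1) - (-4)*(0)) / 2 = -3
p = (-7 - (-1)*(-3) - (6)*(-1)) / -2 = 2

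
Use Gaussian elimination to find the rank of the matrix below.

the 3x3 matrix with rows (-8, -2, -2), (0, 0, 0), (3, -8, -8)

rank(A) = 2

Row reduction:
R3 <- R3 - (-3/8)*R1:  [     0  -35/4  -35/4 ]
R2 <-> R3   (pivot in column 2 was zero)
[ -8     -2     -2 ]
[  0  -35/4  -35/4 ]
[  0      0      0 ]
Row echelon form:
[ -8     -2     -2 ]
[  0  -35/4  -35/4 ]
[  0      0      0 ]
Nonzero rows / pivot columns: 2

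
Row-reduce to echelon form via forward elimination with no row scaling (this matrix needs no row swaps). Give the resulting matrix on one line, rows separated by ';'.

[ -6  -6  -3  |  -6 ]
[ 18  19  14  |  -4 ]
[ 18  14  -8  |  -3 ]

REF = [-6 -6 -3 -6; 0 1 5 -22; 0 0 3 -109]

Forward elimination:
R2 <- R2 - (-3)*R1:  [   0    1    5  -22 ]
R3 <- R3 - (-3)*R1:  [   0   -4  -17  -21 ]
R3 <- R3 - (-4)*R2:  [    0     0     3  -109 ]
Row echelon form:
[ -6  -6  -3  |    -6 ]
[  0   1   5  |   -22 ]
[  0   0   3  |  -109 ]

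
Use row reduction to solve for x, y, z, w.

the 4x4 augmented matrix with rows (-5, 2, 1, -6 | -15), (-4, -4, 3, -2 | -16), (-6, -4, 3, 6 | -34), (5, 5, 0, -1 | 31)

(5, 1, 2, -1)

Forward elimination on [A|b]:
R2 <- R2 - (4/5)*R1:  [     0  -28/5   11/5   14/5     -4 ]
R3 <- R3 - (6/5)*R1:  [     0  -32/5    9/5   66/5    -16 ]
R4 <- R4 - (-1)*R1:  [  0   7   1  -7  16 ]
R3 <- R3 - (8/7)*R2:  [     0      0   -5/7     10  -80/7 ]
R4 <- R4 - (-5/4)*R2:  [    0     0  15/4  -7/2    11 ]
R4 <- R4 - (-21/4)*R3:  [   0    0    0   49  -49 ]
Row echelon form:
[ -5      2     1    -6  |    -15 ]
[  0  -28/5  11/5  14/5  |     -4 ]
[  0      0  -5/7    10  |  -80/7 ]
[  0      0     0    49  |    -49 ]
Back-substitution:
w = (-49) / 49 = -1
z = (-80/7 - (10)*(-1)) / (-5/7) = 2
y = (-4 - (11/5)*(2) - (14/5)*(-1)) / (-28/5) = 1
x = (-15 - (2)*(1) - (1)*(2) - (-6)*(-1)) / -5 = 5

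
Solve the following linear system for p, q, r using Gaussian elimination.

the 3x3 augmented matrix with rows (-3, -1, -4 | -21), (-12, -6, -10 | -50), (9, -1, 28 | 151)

Forward elimination on [A|b]:
R2 <- R2 - (4)*R1:  [  0  -2   6  34 ]
R3 <- R3 - (-3)*R1:  [  0  -4  16  88 ]
R3 <- R3 - (2)*R2:  [  0   0   4  20 ]
Row echelon form:
[ -3  -1  -4  |  -21 ]
[  0  -2   6  |   34 ]
[  0   0   4  |   20 ]
Back-substitution:
r = (20) / 4 = 5
q = (34 - (6)*(5)) / -2 = -2
p = (-21 - (-1)*(-2) - (-4)*(5)) / -3 = 1

(1, -2, 5)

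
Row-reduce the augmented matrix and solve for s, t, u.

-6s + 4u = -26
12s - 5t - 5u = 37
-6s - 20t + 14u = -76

(1, 0, -5)

Forward elimination on [A|b]:
R2 <- R2 - (-2)*R1:  [   0   -5    3  -15 ]
R3 <- R3 - (1)*R1:  [   0  -20   10  -50 ]
R3 <- R3 - (4)*R2:  [  0   0  -2  10 ]
Row echelon form:
[ -6   0   4  |  -26 ]
[  0  -5   3  |  -15 ]
[  0   0  -2  |   10 ]
Back-substitution:
u = (10) / -2 = -5
t = (-15 - (3)*(-5)) / -5 = 0
s = (-26 - (4)*(-5)) / -6 = 1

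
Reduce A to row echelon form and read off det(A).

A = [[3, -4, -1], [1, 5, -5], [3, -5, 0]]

Forward elimination:
R2 <- R2 - (1/3)*R1:  [     0   19/3  -14/3 ]
R3 <- R3 - (1)*R1:  [  0  -1   1 ]
R3 <- R3 - (-3/19)*R2:  [    0     0  5/19 ]
Upper-triangular form:
[ 3    -4     -1 ]
[ 0  19/3  -14/3 ]
[ 0     0   5/19 ]
det(A) = (-1)^0 * (3) * (19/3) * (5/19) = 5  (0 row swaps -> sign +1)

det(A) = 5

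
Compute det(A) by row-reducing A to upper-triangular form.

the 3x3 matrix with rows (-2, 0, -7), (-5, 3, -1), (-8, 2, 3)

Forward elimination:
R2 <- R2 - (5/2)*R1:  [    0     3  33/2 ]
R3 <- R3 - (4)*R1:  [  0   2  31 ]
R3 <- R3 - (2/3)*R2:  [  0   0  20 ]
Upper-triangular form:
[ -2  0    -7 ]
[  0  3  33/2 ]
[  0  0    20 ]
det(A) = (-1)^0 * (-2) * (3) * (20) = -120  (0 row swaps -> sign +1)

det(A) = -120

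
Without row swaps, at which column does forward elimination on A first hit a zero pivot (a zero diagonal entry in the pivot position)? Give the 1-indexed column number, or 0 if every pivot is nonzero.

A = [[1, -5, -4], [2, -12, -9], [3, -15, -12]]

Naive forward elimination:
R2 <- R2 - (2)*R1:  [  0  -2  -1 ]
R3 <- R3 - (3)*R1:  [ 0  0  0 ]
Matrix at this point:
[ 1  -5  -4 ]
[ 0  -2  -1 ]
[ 0   0   0 ]
Pivot entry (3,3) in the last row is zero and there are no rows below to swap with -> zero pivot in column 3 (A is singular).

first zero-pivot column = 3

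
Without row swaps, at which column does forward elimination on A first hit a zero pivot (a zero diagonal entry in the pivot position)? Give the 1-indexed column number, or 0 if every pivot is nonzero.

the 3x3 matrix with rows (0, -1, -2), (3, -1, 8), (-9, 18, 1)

Naive forward elimination:
Pivot entry (1,1) is zero but row 2 has 3 in column 1 -> naive elimination stops; a row interchange (e.g. R1 <-> R2) would be required here.

first zero-pivot column = 1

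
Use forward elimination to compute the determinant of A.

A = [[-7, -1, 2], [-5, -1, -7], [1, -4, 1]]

det(A) = 247

Forward elimination:
R2 <- R2 - (5/7)*R1:  [     0   -2/7  -59/7 ]
R3 <- R3 - (-1/7)*R1:  [     0  -29/7    9/7 ]
R3 <- R3 - (29/2)*R2:  [     0      0  247/2 ]
Upper-triangular form:
[ -7    -1      2 ]
[  0  -2/7  -59/7 ]
[  0     0  247/2 ]
det(A) = (-1)^0 * (-7) * (-2/7) * (247/2) = 247  (0 row swaps -> sign +1)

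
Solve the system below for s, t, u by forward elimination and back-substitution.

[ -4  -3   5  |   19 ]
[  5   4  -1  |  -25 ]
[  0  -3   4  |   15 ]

(-1, -5, 0)

Forward elimination on [A|b]:
R2 <- R2 - (-5/4)*R1:  [    0   1/4  21/4  -5/4 ]
R3 <- R3 - (-12)*R2:  [  0   0  67   0 ]
Row echelon form:
[ -4   -3     5  |    19 ]
[  0  1/4  21/4  |  -5/4 ]
[  0    0    67  |     0 ]
Back-substitution:
u = (0) / 67 = 0
t = (-5/4 - (21/4)*(0)) / (1/4) = -5
s = (19 - (-3)*(-5) - (5)*(0)) / -4 = -1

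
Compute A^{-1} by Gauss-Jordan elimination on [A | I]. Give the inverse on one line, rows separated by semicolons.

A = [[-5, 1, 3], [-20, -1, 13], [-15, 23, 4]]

inverse = [303/25 -13/5 -16/25; 23/5 -1 -1/5; 19 -4 -1]

Gauss-Jordan on [A | I]:
R1 <- (1/-5)*R1:  [    1  -1/5  -3/5  |  -1/5     0     0 ]
R2 <- R2 - (-20)*R1:  [  0  -5   1  |  -4   1   0 ]
R3 <- R3 - (-15)*R1:  [  0  20  -5  |  -3   0   1 ]
R2 <- (1/-5)*R2:  [    0     1  -1/5  |   4/5  -1/5     0 ]
R1 <- R1 - (-1/5)*R2:  [      1       0  -16/25  |   -1/25   -1/25       0 ]
R3 <- R3 - (20)*R2:  [   0    0   -1  |  -19    4    1 ]
R3 <- (1/-1)*R3:  [  0   0   1  |  19  -4  -1 ]
R1 <- R1 - (-16/25)*R3:  [      1       0       0  |  303/25   -13/5  -16/25 ]
R2 <- R2 - (-1/5)*R3:  [    0     1     0  |  23/5    -1  -1/5 ]
Right block of [I | A^{-1}] is the inverse:
[ 303/25  -13/5  -16/25 ]
[   23/5     -1    -1/5 ]
[     19     -4      -1 ]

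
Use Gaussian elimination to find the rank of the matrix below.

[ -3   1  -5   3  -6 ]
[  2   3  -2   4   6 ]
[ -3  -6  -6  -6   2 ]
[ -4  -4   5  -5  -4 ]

rank(A) = 4

Row reduction:
R2 <- R2 - (-2/3)*R1:  [     0   11/3  -16/3      6      2 ]
R3 <- R3 - (1)*R1:  [  0  -7  -1  -9   8 ]
R4 <- R4 - (4/3)*R1:  [     0  -16/3   35/3     -9      4 ]
R3 <- R3 - (-21/11)*R2:  [       0        0  -123/11    27/11   130/11 ]
R4 <- R4 - (-16/11)*R2:  [     0      0  43/11  -3/11  76/11 ]
R4 <- R4 - (-43/123)*R3:  [        0         0         0     24/41  1358/123 ]
Row echelon form:
[ -3     1       -5      3        -6 ]
[  0  11/3    -16/3      6         2 ]
[  0     0  -123/11  27/11    130/11 ]
[  0     0        0  24/41  1358/123 ]
Nonzero rows / pivot columns: 4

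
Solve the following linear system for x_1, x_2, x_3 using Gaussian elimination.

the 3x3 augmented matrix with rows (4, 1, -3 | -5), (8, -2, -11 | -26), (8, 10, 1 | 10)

Forward elimination on [A|b]:
R2 <- R2 - (2)*R1:  [   0   -4   -5  -16 ]
R3 <- R3 - (2)*R1:  [  0   8   7  20 ]
R3 <- R3 - (-2)*R2:  [   0    0   -3  -12 ]
Row echelon form:
[ 4   1  -3  |   -5 ]
[ 0  -4  -5  |  -16 ]
[ 0   0  -3  |  -12 ]
Back-substitution:
x_3 = (-12) / -3 = 4
x_2 = (-16 - (-5)*(4)) / -4 = -1
x_1 = (-5 - (1)*(-1) - (-3)*(4)) / 4 = 2

(2, -1, 4)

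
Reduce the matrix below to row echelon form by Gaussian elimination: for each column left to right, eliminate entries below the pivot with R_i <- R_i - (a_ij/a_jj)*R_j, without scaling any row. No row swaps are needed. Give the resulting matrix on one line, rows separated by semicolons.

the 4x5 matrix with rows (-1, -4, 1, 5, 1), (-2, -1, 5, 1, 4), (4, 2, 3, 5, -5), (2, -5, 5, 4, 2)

Forward elimination:
R2 <- R2 - (2)*R1:  [  0   7   3  -9   2 ]
R3 <- R3 - (-4)*R1:  [   0  -14    7   25   -1 ]
R4 <- R4 - (-2)*R1:  [   0  -13    7   14    4 ]
R3 <- R3 - (-2)*R2:  [  0   0  13   7   3 ]
R4 <- R4 - (-13/7)*R2:  [     0      0   88/7  -19/7   54/7 ]
R4 <- R4 - (88/91)*R3:  [       0        0        0  -863/91   438/91 ]
Row echelon form:
[ -1  -4   1        5       1 ]
[  0   7   3       -9       2 ]
[  0   0  13        7       3 ]
[  0   0   0  -863/91  438/91 ]

REF = [-1 -4 1 5 1; 0 7 3 -9 2; 0 0 13 7 3; 0 0 0 -863/91 438/91]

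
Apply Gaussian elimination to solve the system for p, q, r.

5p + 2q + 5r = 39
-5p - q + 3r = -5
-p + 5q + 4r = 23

Forward elimination on [A|b]:
R2 <- R2 - (-1)*R1:  [  0   1   8  34 ]
R3 <- R3 - (-1/5)*R1:  [     0   27/5      5  154/5 ]
R3 <- R3 - (27/5)*R2:  [      0       0  -191/5  -764/5 ]
Row echelon form:
[ 5  2       5  |      39 ]
[ 0  1       8  |      34 ]
[ 0  0  -191/5  |  -764/5 ]
Back-substitution:
r = (-764/5) / (-191/5) = 4
q = (34 - (8)*(4)) / 1 = 2
p = (39 - (2)*(2) - (5)*(4)) / 5 = 3

(3, 2, 4)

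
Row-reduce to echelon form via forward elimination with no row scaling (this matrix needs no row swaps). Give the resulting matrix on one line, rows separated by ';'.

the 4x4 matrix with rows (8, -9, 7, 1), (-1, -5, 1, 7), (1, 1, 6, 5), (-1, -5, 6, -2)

REF = [8 -9 7 1; 0 -49/8 15/8 57/8; 0 0 283/49 360/49; 0 0 0 -4347/283]

Forward elimination:
R2 <- R2 - (-1/8)*R1:  [     0  -49/8   15/8   57/8 ]
R3 <- R3 - (1/8)*R1:  [    0  17/8  41/8  39/8 ]
R4 <- R4 - (-1/8)*R1:  [     0  -49/8   55/8  -15/8 ]
R3 <- R3 - (-17/49)*R2:  [      0       0  283/49  360/49 ]
R4 <- R4 - (1)*R2:  [  0   0   5  -9 ]
R4 <- R4 - (245/283)*R3:  [         0          0          0  -4347/283 ]
Row echelon form:
[ 8     -9       7          1 ]
[ 0  -49/8    15/8       57/8 ]
[ 0      0  283/49     360/49 ]
[ 0      0       0  -4347/283 ]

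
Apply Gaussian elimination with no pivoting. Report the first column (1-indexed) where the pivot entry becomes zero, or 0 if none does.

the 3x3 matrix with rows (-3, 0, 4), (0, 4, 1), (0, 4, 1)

first zero-pivot column = 3

Naive forward elimination:
R3 <- R3 - (1)*R2:  [ 0  0  0 ]
Matrix at this point:
[ -3  0  4 ]
[  0  4  1 ]
[  0  0  0 ]
Pivot entry (3,3) in the last row is zero and there are no rows below to swap with -> zero pivot in column 3 (A is singular).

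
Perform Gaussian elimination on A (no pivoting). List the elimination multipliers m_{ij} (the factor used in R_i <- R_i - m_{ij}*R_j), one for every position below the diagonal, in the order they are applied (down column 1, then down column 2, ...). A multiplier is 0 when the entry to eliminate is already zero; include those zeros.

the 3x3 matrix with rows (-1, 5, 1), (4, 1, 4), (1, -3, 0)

Forward elimination:
R2 <- R2 - (-4)*R1:  [  0  21   8 ]
R3 <- R3 - (-1)*R1:  [ 0  2  1 ]
R3 <- R3 - (2/21)*R2:  [    0     0  5/21 ]
Multipliers (in order of application): m_{21} = -4, m_{31} = -1, m_{32} = 2/21

multipliers: -4, -1, 2/21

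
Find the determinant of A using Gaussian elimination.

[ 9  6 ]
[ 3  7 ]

det(A) = 45

Forward elimination:
R2 <- R2 - (1/3)*R1:  [ 0  5 ]
Upper-triangular form:
[ 9  6 ]
[ 0  5 ]
det(A) = (-1)^0 * (9) * (5) = 45  (0 row swaps -> sign +1)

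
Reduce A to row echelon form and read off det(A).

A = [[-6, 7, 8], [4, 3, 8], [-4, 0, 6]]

Forward elimination:
R2 <- R2 - (-2/3)*R1:  [    0  23/3  40/3 ]
R3 <- R3 - (2/3)*R1:  [     0  -14/3    2/3 ]
R3 <- R3 - (-14/23)*R2:  [      0       0  202/23 ]
Upper-triangular form:
[ -6     7       8 ]
[  0  23/3    40/3 ]
[  0     0  202/23 ]
det(A) = (-1)^0 * (-6) * (23/3) * (202/23) = -404  (0 row swaps -> sign +1)

det(A) = -404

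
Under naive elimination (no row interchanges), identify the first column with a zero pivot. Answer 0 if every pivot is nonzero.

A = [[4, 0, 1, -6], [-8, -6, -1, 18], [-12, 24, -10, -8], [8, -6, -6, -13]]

Naive forward elimination:
R2 <- R2 - (-2)*R1:  [  0  -6   1   6 ]
R3 <- R3 - (-3)*R1:  [   0   24   -7  -26 ]
R4 <- R4 - (2)*R1:  [  0  -6  -8  -1 ]
R3 <- R3 - (-4)*R2:  [  0   0  -3  -2 ]
R4 <- R4 - (1)*R2:  [  0   0  -9  -7 ]
R4 <- R4 - (3)*R3:  [  0   0   0  -1 ]
All pivots nonzero; naive elimination completes without hitting a zero pivot.

first zero-pivot column = 0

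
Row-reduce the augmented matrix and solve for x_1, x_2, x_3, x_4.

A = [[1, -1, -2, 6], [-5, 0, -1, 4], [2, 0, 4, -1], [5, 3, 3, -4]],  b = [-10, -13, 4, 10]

Forward elimination on [A|b]:
R2 <- R2 - (-5)*R1:  [   0   -5  -11   34  -63 ]
R3 <- R3 - (2)*R1:  [   0    2    8  -13   24 ]
R4 <- R4 - (5)*R1:  [   0    8   13  -34   60 ]
R3 <- R3 - (-2/5)*R2:  [    0     0  18/5   3/5  -6/5 ]
R4 <- R4 - (-8/5)*R2:  [      0       0   -23/5   102/5  -204/5 ]
R4 <- R4 - (-23/18)*R3:  [      0       0       0   127/6  -127/3 ]
Row echelon form:
[ 1  -1    -2      6  |     -10 ]
[ 0  -5   -11     34  |     -63 ]
[ 0   0  18/5    3/5  |    -6/5 ]
[ 0   0     0  127/6  |  -127/3 ]
Back-substitution:
x_4 = (-127/3) / (127/6) = -2
x_3 = (-6/5 - (3/5)*(-2)) / (18/5) = 0
x_2 = (-63 - (-11)*(0) - (34)*(-2)) / -5 = -1
x_1 = (-10 - (-1)*(-1) - (-2)*(0) - (6)*(-2)) / 1 = 1

(1, -1, 0, -2)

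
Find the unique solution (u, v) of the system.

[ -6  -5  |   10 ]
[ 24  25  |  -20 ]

(-5, 4)

Forward elimination on [A|b]:
R2 <- R2 - (-4)*R1:  [  0   5  20 ]
Row echelon form:
[ -6  -5  |  10 ]
[  0   5  |  20 ]
Back-substitution:
v = (20) / 5 = 4
u = (10 - (-5)*(4)) / -6 = -5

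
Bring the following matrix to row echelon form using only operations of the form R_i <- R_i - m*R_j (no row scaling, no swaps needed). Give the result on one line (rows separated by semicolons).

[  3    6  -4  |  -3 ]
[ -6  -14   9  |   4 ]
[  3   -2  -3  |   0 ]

Forward elimination:
R2 <- R2 - (-2)*R1:  [  0  -2   1  -2 ]
R3 <- R3 - (1)*R1:  [  0  -8   1   3 ]
R3 <- R3 - (4)*R2:  [  0   0  -3  11 ]
Row echelon form:
[ 3   6  -4  |  -3 ]
[ 0  -2   1  |  -2 ]
[ 0   0  -3  |  11 ]

REF = [3 6 -4 -3; 0 -2 1 -2; 0 0 -3 11]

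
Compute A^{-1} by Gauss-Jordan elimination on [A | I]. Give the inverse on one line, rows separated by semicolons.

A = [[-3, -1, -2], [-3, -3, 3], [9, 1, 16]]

inverse = [-17/10 7/15 -3/10; 5/2 -1 1/2; 4/5 -1/5 1/5]

Gauss-Jordan on [A | I]:
R1 <- (1/-3)*R1:  [    1   1/3   2/3  |  -1/3     0     0 ]
R2 <- R2 - (-3)*R1:  [  0  -2   5  |  -1   1   0 ]
R3 <- R3 - (9)*R1:  [  0  -2  10  |   3   0   1 ]
R2 <- (1/-2)*R2:  [    0     1  -5/2  |   1/2  -1/2     0 ]
R1 <- R1 - (1/3)*R2:  [    1     0   3/2  |  -1/2   1/6     0 ]
R3 <- R3 - (-2)*R2:  [  0   0   5  |   4  -1   1 ]
R3 <- (1/5)*R3:  [    0     0     1  |   4/5  -1/5   1/5 ]
R1 <- R1 - (3/2)*R3:  [      1       0       0  |  -17/10    7/15   -3/10 ]
R2 <- R2 - (-5/2)*R3:  [   0    1    0  |  5/2   -1  1/2 ]
Right block of [I | A^{-1}] is the inverse:
[ -17/10  7/15  -3/10 ]
[    5/2    -1    1/2 ]
[    4/5  -1/5    1/5 ]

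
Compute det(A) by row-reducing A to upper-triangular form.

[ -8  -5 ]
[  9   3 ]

Forward elimination:
R2 <- R2 - (-9/8)*R1:  [     0  -21/8 ]
Upper-triangular form:
[ -8     -5 ]
[  0  -21/8 ]
det(A) = (-1)^0 * (-8) * (-21/8) = 21  (0 row swaps -> sign +1)

det(A) = 21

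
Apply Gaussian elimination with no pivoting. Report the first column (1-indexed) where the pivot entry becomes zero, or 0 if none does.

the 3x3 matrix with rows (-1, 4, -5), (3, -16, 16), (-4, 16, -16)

Naive forward elimination:
R2 <- R2 - (-3)*R1:  [  0  -4   1 ]
R3 <- R3 - (4)*R1:  [ 0  0  4 ]
All pivots nonzero; naive elimination completes without hitting a zero pivot.

first zero-pivot column = 0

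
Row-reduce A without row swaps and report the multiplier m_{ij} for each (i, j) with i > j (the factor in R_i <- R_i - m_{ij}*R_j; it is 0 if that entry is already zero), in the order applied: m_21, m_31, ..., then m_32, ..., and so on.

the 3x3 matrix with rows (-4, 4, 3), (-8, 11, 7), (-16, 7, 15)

Forward elimination:
R2 <- R2 - (2)*R1:  [ 0  3  1 ]
R3 <- R3 - (4)*R1:  [  0  -9   3 ]
R3 <- R3 - (-3)*R2:  [ 0  0  6 ]
Multipliers (in order of application): m_{21} = 2, m_{31} = 4, m_{32} = -3

multipliers: 2, 4, -3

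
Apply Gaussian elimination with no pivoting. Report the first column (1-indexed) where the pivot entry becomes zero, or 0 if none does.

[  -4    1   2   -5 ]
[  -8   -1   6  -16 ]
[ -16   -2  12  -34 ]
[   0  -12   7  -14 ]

Naive forward elimination:
R2 <- R2 - (2)*R1:  [  0  -3   2  -6 ]
R3 <- R3 - (4)*R1:  [   0   -6    4  -14 ]
R3 <- R3 - (2)*R2:  [  0   0   0  -2 ]
R4 <- R4 - (4)*R2:  [  0   0  -1  10 ]
Matrix at this point:
[ -4   1   2  -5 ]
[  0  -3   2  -6 ]
[  0   0   0  -2 ]
[  0   0  -1  10 ]
Pivot entry (3,3) is zero but row 4 has -1 in column 3 -> naive elimination stops; a row interchange (e.g. R3 <-> R4) would be required here.

first zero-pivot column = 3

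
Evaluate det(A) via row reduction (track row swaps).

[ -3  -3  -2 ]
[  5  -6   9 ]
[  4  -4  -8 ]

det(A) = -488

Forward elimination:
R2 <- R2 - (-5/3)*R1:  [    0   -11  17/3 ]
R3 <- R3 - (-4/3)*R1:  [     0     -8  -32/3 ]
R3 <- R3 - (8/11)*R2:  [       0        0  -488/33 ]
Upper-triangular form:
[ -3   -3       -2 ]
[  0  -11     17/3 ]
[  0    0  -488/33 ]
det(A) = (-1)^0 * (-3) * (-11) * (-488/33) = -488  (0 row swaps -> sign +1)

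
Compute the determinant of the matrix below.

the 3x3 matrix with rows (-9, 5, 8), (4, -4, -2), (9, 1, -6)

Forward elimination:
R2 <- R2 - (-4/9)*R1:  [     0  -16/9   14/9 ]
R3 <- R3 - (-1)*R1:  [ 0  6  2 ]
R3 <- R3 - (-27/8)*R2:  [    0     0  29/4 ]
Upper-triangular form:
[ -9      5     8 ]
[  0  -16/9  14/9 ]
[  0      0  29/4 ]
det(A) = (-1)^0 * (-9) * (-16/9) * (29/4) = 116  (0 row swaps -> sign +1)

det(A) = 116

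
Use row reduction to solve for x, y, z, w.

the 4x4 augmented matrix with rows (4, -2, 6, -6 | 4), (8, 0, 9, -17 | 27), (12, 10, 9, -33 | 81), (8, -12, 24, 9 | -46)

Forward elimination on [A|b]:
R2 <- R2 - (2)*R1:  [  0   4  -3  -5  19 ]
R3 <- R3 - (3)*R1:  [   0   16   -9  -15   69 ]
R4 <- R4 - (2)*R1:  [   0   -8   12   21  -54 ]
R3 <- R3 - (4)*R2:  [  0   0   3   5  -7 ]
R4 <- R4 - (-2)*R2:  [   0    0    6   11  -16 ]
R4 <- R4 - (2)*R3:  [  0   0   0   1  -2 ]
Row echelon form:
[ 4  -2   6  -6  |   4 ]
[ 0   4  -3  -5  |  19 ]
[ 0   0   3   5  |  -7 ]
[ 0   0   0   1  |  -2 ]
Back-substitution:
w = (-2) / 1 = -2
z = (-7 - (5)*(-2)) / 3 = 1
y = (19 - (-3)*(1) - (-5)*(-2)) / 4 = 3
x = (4 - (-2)*(3) - (6)*(1) - (-6)*(-2)) / 4 = -2

(-2, 3, 1, -2)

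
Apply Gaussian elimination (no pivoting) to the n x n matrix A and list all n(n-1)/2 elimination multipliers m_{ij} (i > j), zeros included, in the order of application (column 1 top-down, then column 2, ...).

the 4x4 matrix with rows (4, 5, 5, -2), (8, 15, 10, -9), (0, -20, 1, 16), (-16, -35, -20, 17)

multipliers: 2, 0, -4, -4, -3, 0

Forward elimination:
R2 <- R2 - (2)*R1:  [  0   5   0  -5 ]
R3: entry in column 1 is already 0 -> m_{31} = 0 (no row operation needed)
R4 <- R4 - (-4)*R1:  [   0  -15    0    9 ]
R3 <- R3 - (-4)*R2:  [  0   0   1  -4 ]
R4 <- R4 - (-3)*R2:  [  0   0   0  -6 ]
R4: entry in column 3 is already 0 -> m_{43} = 0 (no row operation needed)
Multipliers (in order of application): m_{21} = 2, m_{31} = 0, m_{41} = -4, m_{32} = -4, m_{42} = -3, m_{43} = 0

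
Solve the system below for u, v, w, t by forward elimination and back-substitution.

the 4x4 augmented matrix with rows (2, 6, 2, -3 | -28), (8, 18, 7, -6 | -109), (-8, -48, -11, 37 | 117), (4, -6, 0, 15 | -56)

(-5, -4, -3, -4)

Forward elimination on [A|b]:
R2 <- R2 - (4)*R1:  [  0  -6  -1   6   3 ]
R3 <- R3 - (-4)*R1:  [   0  -24   -3   25    5 ]
R4 <- R4 - (2)*R1:  [   0  -18   -4   21    0 ]
R3 <- R3 - (4)*R2:  [  0   0   1   1  -7 ]
R4 <- R4 - (3)*R2:  [  0   0  -1   3  -9 ]
R4 <- R4 - (-1)*R3:  [   0    0    0    4  -16 ]
Row echelon form:
[ 2   6   2  -3  |  -28 ]
[ 0  -6  -1   6  |    3 ]
[ 0   0   1   1  |   -7 ]
[ 0   0   0   4  |  -16 ]
Back-substitution:
t = (-16) / 4 = -4
w = (-7 - (1)*(-4)) / 1 = -3
v = (3 - (-1)*(-3) - (6)*(-4)) / -6 = -4
u = (-28 - (6)*(-4) - (2)*(-3) - (-3)*(-4)) / 2 = -5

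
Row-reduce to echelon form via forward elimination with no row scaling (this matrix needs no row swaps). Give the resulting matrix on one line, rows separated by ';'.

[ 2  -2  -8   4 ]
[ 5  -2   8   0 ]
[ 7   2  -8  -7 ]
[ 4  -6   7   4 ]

Forward elimination:
R2 <- R2 - (5/2)*R1:  [   0    3   28  -10 ]
R3 <- R3 - (7/2)*R1:  [   0    9   20  -21 ]
R4 <- R4 - (2)*R1:  [  0  -2  23  -4 ]
R3 <- R3 - (3)*R2:  [   0    0  -64    9 ]
R4 <- R4 - (-2/3)*R2:  [     0      0  125/3  -32/3 ]
R4 <- R4 - (-125/192)*R3:  [        0         0         0  -923/192 ]
Row echelon form:
[ 2  -2   -8         4 ]
[ 0   3   28       -10 ]
[ 0   0  -64         9 ]
[ 0   0    0  -923/192 ]

REF = [2 -2 -8 4; 0 3 28 -10; 0 0 -64 9; 0 0 0 -923/192]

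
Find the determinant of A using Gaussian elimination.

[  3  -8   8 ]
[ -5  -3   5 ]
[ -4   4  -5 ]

det(A) = 89

Forward elimination:
R2 <- R2 - (-5/3)*R1:  [     0  -49/3   55/3 ]
R3 <- R3 - (-4/3)*R1:  [     0  -20/3   17/3 ]
R3 <- R3 - (20/49)*R2:  [      0       0  -89/49 ]
Upper-triangular form:
[ 3     -8       8 ]
[ 0  -49/3    55/3 ]
[ 0      0  -89/49 ]
det(A) = (-1)^0 * (3) * (-49/3) * (-89/49) = 89  (0 row swaps -> sign +1)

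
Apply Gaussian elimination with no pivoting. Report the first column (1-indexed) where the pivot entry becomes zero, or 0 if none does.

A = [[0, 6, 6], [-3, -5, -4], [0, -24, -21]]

Naive forward elimination:
Pivot entry (1,1) is zero but row 2 has -3 in column 1 -> naive elimination stops; a row interchange (e.g. R1 <-> R2) would be required here.

first zero-pivot column = 1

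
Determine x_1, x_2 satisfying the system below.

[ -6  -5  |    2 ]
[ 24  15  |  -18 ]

(-2, 2)

Forward elimination on [A|b]:
R2 <- R2 - (-4)*R1:  [   0   -5  -10 ]
Row echelon form:
[ -6  -5  |    2 ]
[  0  -5  |  -10 ]
Back-substitution:
x_2 = (-10) / -5 = 2
x_1 = (2 - (-5)*(2)) / -6 = -2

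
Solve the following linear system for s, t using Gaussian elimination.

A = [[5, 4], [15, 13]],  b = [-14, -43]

(-2, -1)

Forward elimination on [A|b]:
R2 <- R2 - (3)*R1:  [  0   1  -1 ]
Row echelon form:
[ 5  4  |  -14 ]
[ 0  1  |   -1 ]
Back-substitution:
t = (-1) / 1 = -1
s = (-14 - (4)*(-1)) / 5 = -2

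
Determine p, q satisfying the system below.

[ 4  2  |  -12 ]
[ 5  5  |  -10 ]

Forward elimination on [A|b]:
R2 <- R2 - (5/4)*R1:  [   0  5/2    5 ]
Row echelon form:
[ 4    2  |  -12 ]
[ 0  5/2  |    5 ]
Back-substitution:
q = (5) / (5/2) = 2
p = (-12 - (2)*(2)) / 4 = -4

(-4, 2)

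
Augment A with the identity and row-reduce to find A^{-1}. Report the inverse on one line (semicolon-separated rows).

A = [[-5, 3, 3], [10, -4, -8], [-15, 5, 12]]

Gauss-Jordan on [A | I]:
R1 <- (1/-5)*R1:  [    1  -3/5  -3/5  |  -1/5     0     0 ]
R2 <- R2 - (10)*R1:  [  0   2  -2  |   2   1   0 ]
R3 <- R3 - (-15)*R1:  [  0  -4   3  |  -3   0   1 ]
R2 <- (1/2)*R2:  [   0    1   -1  |    1  1/2    0 ]
R1 <- R1 - (-3/5)*R2:  [    1     0  -6/5  |   2/5  3/10     0 ]
R3 <- R3 - (-4)*R2:  [  0   0  -1  |   1   2   1 ]
R3 <- (1/-1)*R3:  [  0   0   1  |  -1  -2  -1 ]
R1 <- R1 - (-6/5)*R3:  [      1       0       0  |    -4/5  -21/10    -6/5 ]
R2 <- R2 - (-1)*R3:  [    0     1     0  |     0  -3/2    -1 ]
Right block of [I | A^{-1}] is the inverse:
[ -4/5  -21/10  -6/5 ]
[    0    -3/2    -1 ]
[   -1      -2    -1 ]

inverse = [-4/5 -21/10 -6/5; 0 -3/2 -1; -1 -2 -1]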